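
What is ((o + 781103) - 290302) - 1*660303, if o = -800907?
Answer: -970409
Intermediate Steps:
((o + 781103) - 290302) - 1*660303 = ((-800907 + 781103) - 290302) - 1*660303 = (-19804 - 290302) - 660303 = -310106 - 660303 = -970409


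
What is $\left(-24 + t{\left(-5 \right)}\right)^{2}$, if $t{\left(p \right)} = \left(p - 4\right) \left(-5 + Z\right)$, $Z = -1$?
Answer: $900$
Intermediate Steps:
$t{\left(p \right)} = 24 - 6 p$ ($t{\left(p \right)} = \left(p - 4\right) \left(-5 - 1\right) = \left(-4 + p\right) \left(-6\right) = 24 - 6 p$)
$\left(-24 + t{\left(-5 \right)}\right)^{2} = \left(-24 + \left(24 - -30\right)\right)^{2} = \left(-24 + \left(24 + 30\right)\right)^{2} = \left(-24 + 54\right)^{2} = 30^{2} = 900$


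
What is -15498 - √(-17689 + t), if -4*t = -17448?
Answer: -15498 - I*√13327 ≈ -15498.0 - 115.44*I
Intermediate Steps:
t = 4362 (t = -¼*(-17448) = 4362)
-15498 - √(-17689 + t) = -15498 - √(-17689 + 4362) = -15498 - √(-13327) = -15498 - I*√13327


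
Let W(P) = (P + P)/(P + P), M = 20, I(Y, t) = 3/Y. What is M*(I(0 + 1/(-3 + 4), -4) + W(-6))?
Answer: 80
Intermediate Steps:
W(P) = 1 (W(P) = (2*P)/((2*P)) = (2*P)*(1/(2*P)) = 1)
M*(I(0 + 1/(-3 + 4), -4) + W(-6)) = 20*(3/(0 + 1/(-3 + 4)) + 1) = 20*(3/(0 + 1/1) + 1) = 20*(3/(0 + 1) + 1) = 20*(3/1 + 1) = 20*(3*1 + 1) = 20*(3 + 1) = 20*4 = 80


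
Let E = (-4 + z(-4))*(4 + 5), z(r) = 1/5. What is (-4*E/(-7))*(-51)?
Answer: 34884/35 ≈ 996.69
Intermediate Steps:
z(r) = ⅕
E = -171/5 (E = (-4 + ⅕)*(4 + 5) = -19/5*9 = -171/5 ≈ -34.200)
(-4*E/(-7))*(-51) = (-4*(-171/5)/(-7))*(-51) = ((684/5)*(-⅐))*(-51) = -684/35*(-51) = 34884/35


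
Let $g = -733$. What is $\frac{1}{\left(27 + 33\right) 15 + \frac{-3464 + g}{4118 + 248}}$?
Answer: $\frac{4366}{3925203} \approx 0.0011123$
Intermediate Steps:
$\frac{1}{\left(27 + 33\right) 15 + \frac{-3464 + g}{4118 + 248}} = \frac{1}{\left(27 + 33\right) 15 + \frac{-3464 - 733}{4118 + 248}} = \frac{1}{60 \cdot 15 - \frac{4197}{4366}} = \frac{1}{900 - \frac{4197}{4366}} = \frac{1}{\frac{3925203}{4366}} = \frac{4366}{3925203}$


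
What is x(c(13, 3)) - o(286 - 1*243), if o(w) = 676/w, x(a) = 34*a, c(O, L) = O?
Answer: 18330/43 ≈ 426.28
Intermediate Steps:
x(c(13, 3)) - o(286 - 1*243) = 34*13 - 676/(286 - 1*243) = 442 - 676/(286 - 243) = 442 - 676/43 = 18330/43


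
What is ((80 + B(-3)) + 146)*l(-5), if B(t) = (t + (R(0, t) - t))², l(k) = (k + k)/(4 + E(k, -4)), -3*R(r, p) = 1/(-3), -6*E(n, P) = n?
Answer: -366140/783 ≈ -467.61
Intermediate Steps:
E(n, P) = -n/6
R(r, p) = ⅑ (R(r, p) = -⅓/(-3) = -⅓*(-⅓) = ⅑)
l(k) = 2*k/(4 - k/6) (l(k) = (k + k)/(4 - k/6) = (2*k)/(4 - k/6) = 2*k/(4 - k/6))
B(t) = 1/81 (B(t) = (t + (⅑ - t))² = (⅑)² = 1/81)
((80 + B(-3)) + 146)*l(-5) = ((80 + 1/81) + 146)*(-12*(-5)/(-24 - 5)) = (6481/81 + 146)*(-12*(-5)/(-29)) = 18307*(-12*(-5)*(-1/29))/81 = (18307/81)*(-60/29) = -366140/783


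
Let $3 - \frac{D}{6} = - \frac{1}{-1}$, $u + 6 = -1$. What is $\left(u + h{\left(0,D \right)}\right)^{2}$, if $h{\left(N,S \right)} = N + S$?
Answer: $25$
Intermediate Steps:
$u = -7$ ($u = -6 - 1 = -7$)
$D = 12$ ($D = 18 - 6 \left(- \frac{1}{-1}\right) = 18 - 6 \left(\left(-1\right) \left(-1\right)\right) = 18 - 6 = 12$)
$\left(u + h{\left(0,D \right)}\right)^{2} = \left(-7 + \left(0 + 12\right)\right)^{2} = \left(-7 + 12\right)^{2} = 5^{2} = 25$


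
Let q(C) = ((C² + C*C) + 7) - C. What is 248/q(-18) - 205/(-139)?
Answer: 172437/93547 ≈ 1.8433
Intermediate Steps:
q(C) = 7 - C + 2*C² (q(C) = ((C² + C²) + 7) - C = (2*C² + 7) - C = (7 + 2*C²) - C = 7 - C + 2*C²)
248/q(-18) - 205/(-139) = 248/(7 - 1*(-18) + 2*(-18)²) - 205/(-139) = 248/(7 + 18 + 2*324) - 205*(-1/139) = 248/(7 + 18 + 648) + 205/139 = 248/673 + 205/139 = 172437/93547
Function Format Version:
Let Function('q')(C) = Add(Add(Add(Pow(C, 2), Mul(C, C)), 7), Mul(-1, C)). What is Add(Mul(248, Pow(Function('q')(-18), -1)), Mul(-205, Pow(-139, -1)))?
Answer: Rational(172437, 93547) ≈ 1.8433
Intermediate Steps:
Function('q')(C) = Add(7, Mul(-1, C), Mul(2, Pow(C, 2))) (Function('q')(C) = Add(Add(Add(Pow(C, 2), Pow(C, 2)), 7), Mul(-1, C)) = Add(Add(Mul(2, Pow(C, 2)), 7), Mul(-1, C)) = Add(Add(7, Mul(2, Pow(C, 2))), Mul(-1, C)) = Add(7, Mul(-1, C), Mul(2, Pow(C, 2))))
Add(Mul(248, Pow(Function('q')(-18), -1)), Mul(-205, Pow(-139, -1))) = Add(Mul(248, Pow(Add(7, Mul(-1, -18), Mul(2, Pow(-18, 2))), -1)), Mul(-205, Pow(-139, -1))) = Add(Mul(248, Pow(Add(7, 18, Mul(2, 324)), -1)), Mul(-205, Rational(-1, 139))) = Add(Mul(248, Pow(Add(7, 18, 648), -1)), Rational(205, 139)) = Add(Mul(248, Pow(673, -1)), Rational(205, 139)) = Add(Mul(248, Rational(1, 673)), Rational(205, 139)) = Add(Rational(248, 673), Rational(205, 139)) = Rational(172437, 93547)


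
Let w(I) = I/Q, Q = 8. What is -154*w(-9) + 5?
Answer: 713/4 ≈ 178.25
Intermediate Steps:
w(I) = I/8
-154*w(-9) + 5 = -77*(-9)/4 + 5 = -154*(-9/8) + 5 = 693/4 + 5 = 713/4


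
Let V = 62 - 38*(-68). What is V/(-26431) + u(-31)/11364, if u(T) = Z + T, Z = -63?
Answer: -16276829/150180942 ≈ -0.10838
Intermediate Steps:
u(T) = -63 + T
V = 2646 (V = 62 + 2584 = 2646)
V/(-26431) + u(-31)/11364 = 2646/(-26431) + (-63 - 31)/11364 = 2646*(-1/26431) - 94*1/11364 = -2646/26431 - 47/5682 = -16276829/150180942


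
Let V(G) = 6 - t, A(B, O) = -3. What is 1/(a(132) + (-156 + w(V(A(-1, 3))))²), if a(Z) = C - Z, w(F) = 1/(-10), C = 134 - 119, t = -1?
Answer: 100/2425021 ≈ 4.1237e-5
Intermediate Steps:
C = 15
V(G) = 7 (V(G) = 6 - 1*(-1) = 6 + 1 = 7)
w(F) = -⅒
a(Z) = 15 - Z
1/(a(132) + (-156 + w(V(A(-1, 3))))²) = 1/((15 - 1*132) + (-156 - ⅒)²) = 1/((15 - 132) + (-1561/10)²) = 1/(-117 + 2436721/100) = 1/(2425021/100) = 100/2425021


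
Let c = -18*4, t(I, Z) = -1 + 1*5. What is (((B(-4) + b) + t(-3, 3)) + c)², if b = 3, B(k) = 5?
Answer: 3600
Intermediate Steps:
t(I, Z) = 4 (t(I, Z) = -1 + 5 = 4)
c = -72
(((B(-4) + b) + t(-3, 3)) + c)² = (((5 + 3) + 4) - 72)² = ((8 + 4) - 72)² = (12 - 72)² = (-60)² = 3600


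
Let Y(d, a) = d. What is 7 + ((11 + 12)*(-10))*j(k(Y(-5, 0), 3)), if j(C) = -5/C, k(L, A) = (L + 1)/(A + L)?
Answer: 582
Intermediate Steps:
k(L, A) = (1 + L)/(A + L)
7 + ((11 + 12)*(-10))*j(k(Y(-5, 0), 3)) = 7 + ((11 + 12)*(-10))*(-5*(3 - 5)/(1 - 5)) = 7 + (23*(-10))*(-5/(-4/(-2))) = 7 - (-1150)/((-½*(-4))) = 7 - (-1150)/2 = 7 - 230*(-5/2) = 7 + 575 = 582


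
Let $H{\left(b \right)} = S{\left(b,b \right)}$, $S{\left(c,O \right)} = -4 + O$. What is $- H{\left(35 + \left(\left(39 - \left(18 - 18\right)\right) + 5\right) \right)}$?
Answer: $-75$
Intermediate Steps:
$H{\left(b \right)} = -4 + b$
$- H{\left(35 + \left(\left(39 - \left(18 - 18\right)\right) + 5\right) \right)} = - (-4 + \left(35 + \left(\left(39 - \left(18 - 18\right)\right) + 5\right)\right)) = - (-4 + \left(35 + \left(\left(39 - 0\right) + 5\right)\right)) = - (-4 + \left(35 + \left(\left(39 + 0\right) + 5\right)\right)) = - (-4 + \left(35 + \left(39 + 5\right)\right)) = - (-4 + \left(35 + 44\right)) = - (-4 + 79) = \left(-1\right) 75 = -75$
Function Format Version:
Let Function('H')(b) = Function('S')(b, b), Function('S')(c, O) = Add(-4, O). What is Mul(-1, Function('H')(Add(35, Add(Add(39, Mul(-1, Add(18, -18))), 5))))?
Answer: -75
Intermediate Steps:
Function('H')(b) = Add(-4, b)
Mul(-1, Function('H')(Add(35, Add(Add(39, Mul(-1, Add(18, -18))), 5)))) = Mul(-1, Add(-4, Add(35, Add(Add(39, Mul(-1, Add(18, -18))), 5)))) = Mul(-1, Add(-4, Add(35, Add(Add(39, Mul(-1, 0)), 5)))) = Mul(-1, Add(-4, Add(35, Add(Add(39, 0), 5)))) = Mul(-1, Add(-4, Add(35, Add(39, 5)))) = Mul(-1, Add(-4, Add(35, 44))) = Mul(-1, Add(-4, 79)) = Mul(-1, 75) = -75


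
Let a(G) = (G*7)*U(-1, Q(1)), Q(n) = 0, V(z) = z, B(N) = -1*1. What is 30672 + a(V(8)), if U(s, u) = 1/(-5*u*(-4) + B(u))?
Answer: 30616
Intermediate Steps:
B(N) = -1
U(s, u) = 1/(-1 + 20*u) (U(s, u) = 1/(-5*u*(-4) - 1) = 1/(20*u - 1) = 1/(-1 + 20*u))
a(G) = -7*G (a(G) = (G*7)/(-1 + 20*0) = (7*G)/(-1 + 0) = (7*G)/(-1) = (7*G)*(-1) = -7*G)
30672 + a(V(8)) = 30672 - 7*8 = 30672 - 56 = 30616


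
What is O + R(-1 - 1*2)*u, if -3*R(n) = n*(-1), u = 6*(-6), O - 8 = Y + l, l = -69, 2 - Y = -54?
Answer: 31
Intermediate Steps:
Y = 56 (Y = 2 - 1*(-54) = 2 + 54 = 56)
O = -5 (O = 8 + (56 - 69) = 8 - 13 = -5)
u = -36
R(n) = n/3 (R(n) = -n*(-1)/3 = -(-1)*n/3 = n/3)
O + R(-1 - 1*2)*u = -5 + ((-1 - 1*2)/3)*(-36) = -5 + ((-1 - 2)/3)*(-36) = -5 + ((⅓)*(-3))*(-36) = -5 - 1*(-36) = -5 + 36 = 31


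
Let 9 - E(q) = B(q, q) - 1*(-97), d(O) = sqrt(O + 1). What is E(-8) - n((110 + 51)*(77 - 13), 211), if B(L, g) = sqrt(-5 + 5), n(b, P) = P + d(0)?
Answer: -300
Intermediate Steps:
d(O) = sqrt(1 + O)
n(b, P) = 1 + P (n(b, P) = P + sqrt(1 + 0) = P + sqrt(1) = P + 1 = 1 + P)
B(L, g) = 0 (B(L, g) = sqrt(0) = 0)
E(q) = -88 (E(q) = 9 - (0 - 1*(-97)) = 9 - (0 + 97) = 9 - 1*97 = 9 - 97 = -88)
E(-8) - n((110 + 51)*(77 - 13), 211) = -88 - (1 + 211) = -88 - 1*212 = -88 - 212 = -300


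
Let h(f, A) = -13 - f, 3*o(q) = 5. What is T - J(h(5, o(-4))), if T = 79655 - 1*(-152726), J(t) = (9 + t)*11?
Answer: 232480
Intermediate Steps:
o(q) = 5/3 (o(q) = (⅓)*5 = 5/3)
J(t) = 99 + 11*t
T = 232381 (T = 79655 + 152726 = 232381)
T - J(h(5, o(-4))) = 232381 - (99 + 11*(-13 - 1*5)) = 232381 - (99 + 11*(-13 - 5)) = 232381 - (99 + 11*(-18)) = 232381 - (99 - 198) = 232381 - 1*(-99) = 232381 + 99 = 232480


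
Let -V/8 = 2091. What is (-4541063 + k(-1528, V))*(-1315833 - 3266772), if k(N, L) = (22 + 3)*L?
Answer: 22726343420115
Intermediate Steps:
V = -16728 (V = -8*2091 = -16728)
k(N, L) = 25*L
(-4541063 + k(-1528, V))*(-1315833 - 3266772) = (-4541063 + 25*(-16728))*(-1315833 - 3266772) = (-4541063 - 418200)*(-4582605) = -4959263*(-4582605) = 22726343420115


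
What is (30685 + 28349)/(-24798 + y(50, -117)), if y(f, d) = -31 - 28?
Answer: -59034/24857 ≈ -2.3749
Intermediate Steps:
y(f, d) = -59
(30685 + 28349)/(-24798 + y(50, -117)) = (30685 + 28349)/(-24798 - 59) = 59034/(-24857) = 59034*(-1/24857) = -59034/24857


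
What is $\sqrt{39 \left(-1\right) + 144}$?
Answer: $\sqrt{105} \approx 10.247$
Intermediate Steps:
$\sqrt{39 \left(-1\right) + 144} = \sqrt{-39 + 144} = \sqrt{105}$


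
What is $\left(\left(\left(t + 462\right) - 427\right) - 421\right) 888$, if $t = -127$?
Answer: $-455544$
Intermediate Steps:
$\left(\left(\left(t + 462\right) - 427\right) - 421\right) 888 = \left(\left(\left(-127 + 462\right) - 427\right) - 421\right) 888 = \left(\left(335 - 427\right) - 421\right) 888 = \left(-92 - 421\right) 888 = \left(-513\right) 888 = -455544$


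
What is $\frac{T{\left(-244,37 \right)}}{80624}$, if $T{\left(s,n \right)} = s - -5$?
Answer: $- \frac{239}{80624} \approx -0.0029644$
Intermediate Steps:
$T{\left(s,n \right)} = 5 + s$ ($T{\left(s,n \right)} = s + 5 = 5 + s$)
$\frac{T{\left(-244,37 \right)}}{80624} = \frac{5 - 244}{80624} = \left(-239\right) \frac{1}{80624} = - \frac{239}{80624}$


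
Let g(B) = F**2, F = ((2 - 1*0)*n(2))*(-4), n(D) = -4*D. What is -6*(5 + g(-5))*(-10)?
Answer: 246060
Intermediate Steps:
F = 64 (F = ((2 - 1*0)*(-4*2))*(-4) = ((2 + 0)*(-8))*(-4) = (2*(-8))*(-4) = -16*(-4) = 64)
g(B) = 4096 (g(B) = 64**2 = 4096)
-6*(5 + g(-5))*(-10) = -6*(5 + 4096)*(-10) = -24606*(-10) = -6*(-41010) = 246060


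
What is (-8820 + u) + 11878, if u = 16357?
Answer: 19415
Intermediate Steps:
(-8820 + u) + 11878 = (-8820 + 16357) + 11878 = 7537 + 11878 = 19415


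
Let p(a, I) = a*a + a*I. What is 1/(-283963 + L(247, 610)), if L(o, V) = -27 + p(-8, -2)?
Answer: -1/283910 ≈ -3.5222e-6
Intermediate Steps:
p(a, I) = a² + I*a
L(o, V) = 53 (L(o, V) = -27 - 8*(-2 - 8) = -27 - 8*(-10) = -27 + 80 = 53)
1/(-283963 + L(247, 610)) = 1/(-283963 + 53) = 1/(-283910) = -1/283910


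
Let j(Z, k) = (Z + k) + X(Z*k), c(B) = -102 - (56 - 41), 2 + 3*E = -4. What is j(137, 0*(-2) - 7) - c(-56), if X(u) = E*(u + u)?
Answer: 4083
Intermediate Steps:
E = -2 (E = -2/3 + (1/3)*(-4) = -2/3 - 4/3 = -2)
X(u) = -4*u (X(u) = -2*(u + u) = -4*u)
c(B) = -117 (c(B) = -102 - 1*15 = -102 - 15 = -117)
j(Z, k) = Z + k - 4*Z*k (j(Z, k) = (Z + k) - 4*Z*k = Z + k - 4*Z*k)
j(137, 0*(-2) - 7) - c(-56) = (137 + (0*(-2) - 7) - 4*137*(0*(-2) - 7)) - 1*(-117) = (137 + (0 - 7) - 4*137*(0 - 7)) + 117 = (137 - 7 - 4*137*(-7)) + 117 = (137 - 7 + 3836) + 117 = 3966 + 117 = 4083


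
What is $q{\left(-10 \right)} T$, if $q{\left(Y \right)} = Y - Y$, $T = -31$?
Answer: $0$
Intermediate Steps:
$q{\left(Y \right)} = 0$
$q{\left(-10 \right)} T = 0 \left(-31\right) = 0$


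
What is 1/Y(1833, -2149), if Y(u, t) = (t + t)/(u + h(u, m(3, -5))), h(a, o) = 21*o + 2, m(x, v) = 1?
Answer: -928/2149 ≈ -0.43183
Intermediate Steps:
h(a, o) = 2 + 21*o
Y(u, t) = 2*t/(23 + u) (Y(u, t) = (t + t)/(u + (2 + 21*1)) = (2*t)/(u + (2 + 21)) = (2*t)/(u + 23) = (2*t)/(23 + u) = 2*t/(23 + u))
1/Y(1833, -2149) = 1/(2*(-2149)/(23 + 1833)) = 1/(2*(-2149)/1856) = 1/(2*(-2149)*(1/1856)) = 1/(-2149/928) = -928/2149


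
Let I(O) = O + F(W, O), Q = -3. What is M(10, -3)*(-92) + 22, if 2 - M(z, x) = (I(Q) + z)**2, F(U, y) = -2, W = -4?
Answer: 2138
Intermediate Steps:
I(O) = -2 + O (I(O) = O - 2 = -2 + O)
M(z, x) = 2 - (-5 + z)**2 (M(z, x) = 2 - ((-2 - 3) + z)**2 = 2 - (-5 + z)**2)
M(10, -3)*(-92) + 22 = (2 - (-5 + 10)**2)*(-92) + 22 = (2 - 1*5**2)*(-92) + 22 = (2 - 1*25)*(-92) + 22 = (2 - 25)*(-92) + 22 = -23*(-92) + 22 = 2116 + 22 = 2138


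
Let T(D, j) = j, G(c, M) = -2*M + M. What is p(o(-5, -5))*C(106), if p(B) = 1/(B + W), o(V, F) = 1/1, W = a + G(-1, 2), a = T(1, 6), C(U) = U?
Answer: 106/5 ≈ 21.200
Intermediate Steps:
G(c, M) = -M
a = 6
W = 4 (W = 6 - 1*2 = 6 - 2 = 4)
o(V, F) = 1
p(B) = 1/(4 + B) (p(B) = 1/(B + 4) = 1/(4 + B))
p(o(-5, -5))*C(106) = 106/(4 + 1) = 106/5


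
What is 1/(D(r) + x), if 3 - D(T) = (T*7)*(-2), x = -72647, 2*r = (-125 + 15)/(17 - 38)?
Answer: -3/217822 ≈ -1.3773e-5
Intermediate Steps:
r = 55/21 (r = ((-125 + 15)/(17 - 38))/2 = (-110/(-21))/2 = (-110*(-1/21))/2 = (1/2)*(110/21) = 55/21 ≈ 2.6190)
D(T) = 3 + 14*T (D(T) = 3 - T*7*(-2) = 3 - 7*T*(-2) = 3 - (-14)*T = 3 + 14*T)
1/(D(r) + x) = 1/((3 + 14*(55/21)) - 72647) = 1/((3 + 110/3) - 72647) = 1/(119/3 - 72647) = 1/(-217822/3) = -3/217822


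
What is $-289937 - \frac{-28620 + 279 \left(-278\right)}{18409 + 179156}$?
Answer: $- \frac{19093765741}{65855} \approx -2.8994 \cdot 10^{5}$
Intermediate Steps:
$-289937 - \frac{-28620 + 279 \left(-278\right)}{18409 + 179156} = -289937 - \frac{-28620 - 77562}{197565} = -289937 - \left(-106182\right) \frac{1}{197565} = -289937 - - \frac{35394}{65855} = -289937 + \frac{35394}{65855} = - \frac{19093765741}{65855}$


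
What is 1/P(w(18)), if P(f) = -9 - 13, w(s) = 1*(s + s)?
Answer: -1/22 ≈ -0.045455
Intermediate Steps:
w(s) = 2*s (w(s) = 1*(2*s) = 2*s)
P(f) = -22
1/P(w(18)) = 1/(-22) = -1/22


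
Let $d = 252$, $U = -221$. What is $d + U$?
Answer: $31$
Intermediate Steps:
$d + U = 252 - 221 = 31$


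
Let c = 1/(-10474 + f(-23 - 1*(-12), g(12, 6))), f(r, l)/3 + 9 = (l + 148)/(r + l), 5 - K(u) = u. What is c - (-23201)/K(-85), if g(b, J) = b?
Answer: 232497131/901890 ≈ 257.79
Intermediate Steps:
K(u) = 5 - u
f(r, l) = -27 + 3*(148 + l)/(l + r) (f(r, l) = -27 + 3*((l + 148)/(r + l)) = -27 + 3*((148 + l)/(l + r)) = -27 + 3*(148 + l)/(l + r))
c = -1/10021 (c = 1/(-10474 + 3*(148 - 9*(-23 - 1*(-12)) - 8*12)/(12 + (-23 - 1*(-12)))) = 1/(-10474 + 3*(148 - 9*(-23 + 12) - 96)/(12 + (-23 + 12))) = 1/(-10474 + 3*(148 - 9*(-11) - 96)/(12 - 11)) = 1/(-10474 + 3*(148 + 99 - 96)/1) = 1/(-10474 + 3*1*151) = 1/(-10474 + 453) = 1/(-10021) = -1/10021 ≈ -9.9790e-5)
c - (-23201)/K(-85) = -1/10021 - (-23201)/(5 - 1*(-85)) = -1/10021 - (-23201)/(5 + 85) = -1/10021 - (-23201)/90 = -1/10021 - 1*(-23201/90) = -1/10021 + 23201/90 = 232497131/901890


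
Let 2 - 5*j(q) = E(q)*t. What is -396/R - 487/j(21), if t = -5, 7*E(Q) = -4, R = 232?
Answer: 247004/87 ≈ 2839.1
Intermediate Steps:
E(Q) = -4/7 (E(Q) = (1/7)*(-4) = -4/7)
j(q) = -6/35 (j(q) = 2/5 - (-4)*(-5)/35 = 2/5 - 1/5*20/7 = 2/5 - 4/7 = -6/35)
-396/R - 487/j(21) = -396/232 - 487/(-6/35) = -396*1/232 - 487*(-35/6) = -99/58 + 17045/6 = 247004/87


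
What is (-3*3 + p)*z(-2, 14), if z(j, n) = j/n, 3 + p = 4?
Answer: 8/7 ≈ 1.1429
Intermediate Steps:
p = 1 (p = -3 + 4 = 1)
(-3*3 + p)*z(-2, 14) = (-3*3 + 1)*(-2/14) = (-9 + 1)*(-2*1/14) = -8*(-⅐) = 8/7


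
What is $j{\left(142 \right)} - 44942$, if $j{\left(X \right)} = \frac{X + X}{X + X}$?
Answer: $-44941$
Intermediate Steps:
$j{\left(X \right)} = 1$ ($j{\left(X \right)} = \frac{2 X}{2 X} = 2 X \frac{1}{2 X} = 1$)
$j{\left(142 \right)} - 44942 = 1 - 44942 = -44941$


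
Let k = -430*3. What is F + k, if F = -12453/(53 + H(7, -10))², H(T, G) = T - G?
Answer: -904779/700 ≈ -1292.5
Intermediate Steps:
k = -1290
F = -1779/700 (F = -12453/(53 + (7 - 1*(-10)))² = -12453/(53 + (7 + 10))² = -12453/(53 + 17)² = -12453/(70²) = -12453/4900 = -12453*1/4900 = -1779/700 ≈ -2.5414)
F + k = -1779/700 - 1290 = -904779/700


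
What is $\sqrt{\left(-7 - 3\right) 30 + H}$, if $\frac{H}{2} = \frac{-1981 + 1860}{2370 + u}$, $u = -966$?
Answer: $\frac{i \sqrt{16436238}}{234} \approx 17.325 i$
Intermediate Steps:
$H = - \frac{121}{702}$ ($H = 2 \frac{-1981 + 1860}{2370 - 966} = 2 \left(- \frac{121}{1404}\right) = - \frac{121}{702} \approx -0.17236$)
$\sqrt{\left(-7 - 3\right) 30 + H} = \sqrt{\left(-7 - 3\right) 30 - \frac{121}{702}} = \sqrt{\left(-10\right) 30 - \frac{121}{702}} = \sqrt{-300 - \frac{121}{702}} = \sqrt{- \frac{210721}{702}} = \frac{i \sqrt{16436238}}{234}$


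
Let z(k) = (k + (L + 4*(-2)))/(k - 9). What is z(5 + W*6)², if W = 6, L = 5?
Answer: 361/256 ≈ 1.4102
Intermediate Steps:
z(k) = (-3 + k)/(-9 + k) (z(k) = (k + (5 + 4*(-2)))/(k - 9) = (k + (5 - 8))/(-9 + k) = (k - 3)/(-9 + k) = (-3 + k)/(-9 + k))
z(5 + W*6)² = ((-3 + (5 + 6*6))/(-9 + (5 + 6*6)))² = ((-3 + (5 + 36))/(-9 + (5 + 36)))² = ((-3 + 41)/(-9 + 41))² = (38/32)² = ((1/32)*38)² = (19/16)² = 361/256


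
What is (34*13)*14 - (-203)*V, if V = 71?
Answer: 20601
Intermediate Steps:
(34*13)*14 - (-203)*V = (34*13)*14 - (-203)*71 = 442*14 - 1*(-14413) = 6188 + 14413 = 20601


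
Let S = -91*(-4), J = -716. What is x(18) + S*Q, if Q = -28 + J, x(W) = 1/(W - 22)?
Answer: -1083265/4 ≈ -2.7082e+5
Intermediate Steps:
x(W) = 1/(-22 + W)
Q = -744 (Q = -28 - 716 = -744)
S = 364
x(18) + S*Q = 1/(-22 + 18) + 364*(-744) = 1/(-4) - 270816 = -¼ - 270816 = -1083265/4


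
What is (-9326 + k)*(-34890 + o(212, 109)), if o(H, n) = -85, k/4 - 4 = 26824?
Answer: -3427060350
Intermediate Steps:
k = 107312 (k = 16 + 4*26824 = 16 + 107296 = 107312)
(-9326 + k)*(-34890 + o(212, 109)) = (-9326 + 107312)*(-34890 - 85) = 97986*(-34975) = -3427060350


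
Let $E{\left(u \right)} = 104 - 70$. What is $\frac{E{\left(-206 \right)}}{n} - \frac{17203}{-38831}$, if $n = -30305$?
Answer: $\frac{17931609}{40578395} \approx 0.4419$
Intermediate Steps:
$E{\left(u \right)} = 34$ ($E{\left(u \right)} = 104 - 70 = 34$)
$\frac{E{\left(-206 \right)}}{n} - \frac{17203}{-38831} = \frac{34}{-30305} - \frac{17203}{-38831} = 34 \left(- \frac{1}{30305}\right) - - \frac{17203}{38831} = - \frac{34}{30305} + \frac{17203}{38831} = \frac{17931609}{40578395}$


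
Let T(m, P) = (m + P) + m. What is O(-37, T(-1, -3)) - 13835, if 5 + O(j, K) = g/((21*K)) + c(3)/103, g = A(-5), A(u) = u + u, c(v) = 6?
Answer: -29935588/2163 ≈ -13840.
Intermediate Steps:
A(u) = 2*u
g = -10 (g = 2*(-5) = -10)
T(m, P) = P + 2*m (T(m, P) = (P + m) + m = P + 2*m)
O(j, K) = -509/103 - 10/(21*K) (O(j, K) = -5 + (-10*1/(21*K) + 6/103) = -5 + (-10/(21*K) + 6*(1/103)) = -5 + (-10/(21*K) + 6/103) = -5 + (6/103 - 10/(21*K)) = -509/103 - 10/(21*K))
O(-37, T(-1, -3)) - 13835 = (-1030 - 10689*(-3 + 2*(-1)))/(2163*(-3 + 2*(-1))) - 13835 = (-1030 - 10689*(-3 - 2))/(2163*(-3 - 2)) - 13835 = (1/2163)*(-1030 - 10689*(-5))/(-5) - 13835 = (1/2163)*(-1/5)*(-1030 + 53445) - 13835 = (1/2163)*(-1/5)*52415 - 13835 = -10483/2163 - 13835 = -29935588/2163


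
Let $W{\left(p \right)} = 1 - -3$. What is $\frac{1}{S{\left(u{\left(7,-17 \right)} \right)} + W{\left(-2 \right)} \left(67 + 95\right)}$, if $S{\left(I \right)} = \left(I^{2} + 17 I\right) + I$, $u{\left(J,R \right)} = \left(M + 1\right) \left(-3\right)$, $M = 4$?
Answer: $\frac{1}{603} \approx 0.0016584$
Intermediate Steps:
$W{\left(p \right)} = 4$ ($W{\left(p \right)} = 1 + 3 = 4$)
$u{\left(J,R \right)} = -15$ ($u{\left(J,R \right)} = \left(4 + 1\right) \left(-3\right) = 5 \left(-3\right) = -15$)
$S{\left(I \right)} = I^{2} + 18 I$
$\frac{1}{S{\left(u{\left(7,-17 \right)} \right)} + W{\left(-2 \right)} \left(67 + 95\right)} = \frac{1}{- 15 \left(18 - 15\right) + 4 \left(67 + 95\right)} = \frac{1}{\left(-15\right) 3 + 4 \cdot 162} = \frac{1}{-45 + 648} = \frac{1}{603}$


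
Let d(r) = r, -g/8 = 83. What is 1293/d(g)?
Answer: -1293/664 ≈ -1.9473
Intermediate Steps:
g = -664 (g = -8*83 = -664)
1293/d(g) = 1293/(-664) = 1293*(-1/664) = -1293/664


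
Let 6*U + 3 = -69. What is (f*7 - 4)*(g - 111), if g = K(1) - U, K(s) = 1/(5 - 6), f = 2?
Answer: -1000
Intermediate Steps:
K(s) = -1 (K(s) = 1/(-1) = -1)
U = -12 (U = -½ + (⅙)*(-69) = -½ - 23/2 = -12)
g = 11 (g = -1 - 1*(-12) = -1 + 12 = 11)
(f*7 - 4)*(g - 111) = (2*7 - 4)*(11 - 111) = (14 - 4)*(-100) = 10*(-100) = -1000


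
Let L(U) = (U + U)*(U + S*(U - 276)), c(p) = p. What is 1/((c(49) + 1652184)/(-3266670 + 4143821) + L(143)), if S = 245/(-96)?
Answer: 3827568/528112635163 ≈ 7.2476e-6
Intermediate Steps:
S = -245/96 (S = 245*(-1/96) = -245/96 ≈ -2.5521)
L(U) = 2*U*(5635/8 - 149*U/96) (L(U) = (U + U)*(U - 245*(U - 276)/96) = (2*U)*(U - 245*(-276 + U)/96) = (2*U)*(U + (5635/8 - 245*U/96)) = (2*U)*(5635/8 - 149*U/96) = 2*U*(5635/8 - 149*U/96))
1/((c(49) + 1652184)/(-3266670 + 4143821) + L(143)) = 1/((49 + 1652184)/(-3266670 + 4143821) + (1/48)*143*(67620 - 149*143)) = 1/(1652233/877151 + (1/48)*143*(67620 - 21307)) = 1/(1652233*(1/877151) + (1/48)*143*46313) = 1/(150203/79741 + 6622759/48) = 1/(528112635163/3827568) = 3827568/528112635163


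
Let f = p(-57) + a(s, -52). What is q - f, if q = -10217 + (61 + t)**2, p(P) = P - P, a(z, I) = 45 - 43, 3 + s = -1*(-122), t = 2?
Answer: -6250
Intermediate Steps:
s = 119 (s = -3 - 1*(-122) = -3 + 122 = 119)
a(z, I) = 2
p(P) = 0
q = -6248 (q = -10217 + (61 + 2)**2 = -10217 + 63**2 = -10217 + 3969 = -6248)
f = 2 (f = 0 + 2 = 2)
q - f = -6248 - 1*2 = -6248 - 2 = -6250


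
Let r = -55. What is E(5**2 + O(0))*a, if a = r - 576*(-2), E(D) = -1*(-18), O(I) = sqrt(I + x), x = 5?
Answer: 19746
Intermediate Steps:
O(I) = sqrt(5 + I) (O(I) = sqrt(I + 5) = sqrt(5 + I))
E(D) = 18
a = 1097 (a = -55 - 576*(-2) = -55 - 64*(-18) = -55 + 1152 = 1097)
E(5**2 + O(0))*a = 18*1097 = 19746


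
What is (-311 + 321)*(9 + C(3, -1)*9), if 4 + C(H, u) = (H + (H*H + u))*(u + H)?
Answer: 1710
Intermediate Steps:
C(H, u) = -4 + (H + u)*(H + u + H²) (C(H, u) = -4 + (H + (H*H + u))*(u + H) = -4 + (H + (H² + u))*(H + u) = -4 + (H + (u + H²))*(H + u) = -4 + (H + u + H²)*(H + u) = -4 + (H + u)*(H + u + H²))
(-311 + 321)*(9 + C(3, -1)*9) = (-311 + 321)*(9 + (-4 + 3² + 3³ + (-1)² - 1*3² + 2*3*(-1))*9) = 10*(9 + (-4 + 9 + 27 + 1 - 1*9 - 6)*9) = 10*(9 + (-4 + 9 + 27 + 1 - 9 - 6)*9) = 10*(9 + 18*9) = 10*(9 + 162) = 10*171 = 1710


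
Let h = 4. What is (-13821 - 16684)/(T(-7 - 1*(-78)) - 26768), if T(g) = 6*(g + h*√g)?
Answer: 401781355/346930034 + 183030*√71/173465017 ≈ 1.1670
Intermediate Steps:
T(g) = 6*g + 24*√g (T(g) = 6*(g + 4*√g) = 6*g + 24*√g)
(-13821 - 16684)/(T(-7 - 1*(-78)) - 26768) = (-13821 - 16684)/((6*(-7 - 1*(-78)) + 24*√(-7 - 1*(-78))) - 26768) = -30505/((6*(-7 + 78) + 24*√(-7 + 78)) - 26768) = -30505/((6*71 + 24*√71) - 26768) = -30505/((426 + 24*√71) - 26768) = -30505/(-26342 + 24*√71)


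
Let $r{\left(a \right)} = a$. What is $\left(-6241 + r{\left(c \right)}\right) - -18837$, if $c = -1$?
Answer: $12595$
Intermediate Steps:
$\left(-6241 + r{\left(c \right)}\right) - -18837 = \left(-6241 - 1\right) - -18837 = -6242 + 18837 = 12595$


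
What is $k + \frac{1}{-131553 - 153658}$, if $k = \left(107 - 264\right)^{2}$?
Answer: $\frac{7030165938}{285211} \approx 24649.0$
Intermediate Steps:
$k = 24649$ ($k = \left(-157\right)^{2} = 24649$)
$k + \frac{1}{-131553 - 153658} = 24649 + \frac{1}{-131553 - 153658} = 24649 + \frac{1}{-285211} = 24649 - \frac{1}{285211} = \frac{7030165938}{285211}$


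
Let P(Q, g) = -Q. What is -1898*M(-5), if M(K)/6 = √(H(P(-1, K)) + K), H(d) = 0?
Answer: -11388*I*√5 ≈ -25464.0*I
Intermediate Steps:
M(K) = 6*√K (M(K) = 6*√(0 + K) = 6*√K)
-1898*M(-5) = -11388*√(-5) = -11388*I*√5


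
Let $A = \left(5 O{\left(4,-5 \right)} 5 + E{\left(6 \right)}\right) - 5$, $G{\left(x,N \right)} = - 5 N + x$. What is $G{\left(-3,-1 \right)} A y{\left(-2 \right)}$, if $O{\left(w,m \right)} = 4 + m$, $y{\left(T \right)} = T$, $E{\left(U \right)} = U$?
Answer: $96$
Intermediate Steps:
$G{\left(x,N \right)} = x - 5 N$
$A = -24$ ($A = \left(5 \left(4 - 5\right) 5 + 6\right) - 5 = \left(5 \left(-1\right) 5 + 6\right) - 5 = \left(\left(-5\right) 5 + 6\right) - 5 = \left(-25 + 6\right) - 5 = -19 - 5 = -24$)
$G{\left(-3,-1 \right)} A y{\left(-2 \right)} = \left(-3 - -5\right) \left(-24\right) \left(-2\right) = \left(-3 + 5\right) \left(-24\right) \left(-2\right) = 2 \left(-24\right) \left(-2\right) = \left(-48\right) \left(-2\right) = 96$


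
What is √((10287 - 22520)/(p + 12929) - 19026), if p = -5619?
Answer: I*√1016764661830/7310 ≈ 137.94*I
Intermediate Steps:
√((10287 - 22520)/(p + 12929) - 19026) = √((10287 - 22520)/(-5619 + 12929) - 19026) = √(-12233/7310 - 19026) = √(-139092293/7310) = I*√1016764661830/7310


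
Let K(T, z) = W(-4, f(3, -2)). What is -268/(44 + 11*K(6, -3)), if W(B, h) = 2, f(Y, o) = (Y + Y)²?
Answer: -134/33 ≈ -4.0606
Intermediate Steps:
f(Y, o) = 4*Y² (f(Y, o) = (2*Y)² = 4*Y²)
K(T, z) = 2
-268/(44 + 11*K(6, -3)) = -268/(44 + 11*2) = -268/(44 + 22) = -268/66 = -268*1/66 = -134/33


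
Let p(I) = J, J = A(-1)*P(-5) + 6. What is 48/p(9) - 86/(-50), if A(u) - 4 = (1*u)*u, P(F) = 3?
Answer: 701/175 ≈ 4.0057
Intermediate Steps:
A(u) = 4 + u² (A(u) = 4 + (1*u)*u = 4 + u*u = 4 + u²)
J = 21 (J = (4 + (-1)²)*3 + 6 = (4 + 1)*3 + 6 = 5*3 + 6 = 15 + 6 = 21)
p(I) = 21
48/p(9) - 86/(-50) = 48/21 - 86/(-50) = 48*(1/21) - 86*(-1/50) = 16/7 + 43/25 = 701/175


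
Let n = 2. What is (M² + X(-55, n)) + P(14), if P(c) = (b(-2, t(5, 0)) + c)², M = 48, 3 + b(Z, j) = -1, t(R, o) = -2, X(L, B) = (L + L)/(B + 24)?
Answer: 31197/13 ≈ 2399.8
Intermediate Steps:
X(L, B) = 2*L/(24 + B) (X(L, B) = (2*L)/(24 + B) = 2*L/(24 + B))
b(Z, j) = -4 (b(Z, j) = -3 - 1 = -4)
P(c) = (-4 + c)²
(M² + X(-55, n)) + P(14) = (48² + 2*(-55)/(24 + 2)) + (-4 + 14)² = (2304 + 2*(-55)/26) + 10² = (2304 + 2*(-55)*(1/26)) + 100 = (2304 - 55/13) + 100 = 29897/13 + 100 = 31197/13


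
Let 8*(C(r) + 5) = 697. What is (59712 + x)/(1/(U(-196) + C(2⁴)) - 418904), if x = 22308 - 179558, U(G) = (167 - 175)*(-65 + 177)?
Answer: 317534959/1363741976 ≈ 0.23284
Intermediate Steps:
U(G) = -896 (U(G) = -8*112 = -896)
C(r) = 657/8 (C(r) = -5 + (⅛)*697 = -5 + 697/8 = 657/8)
x = -157250
(59712 + x)/(1/(U(-196) + C(2⁴)) - 418904) = (59712 - 157250)/(1/(-896 + 657/8) - 418904) = -97538/(1/(-6511/8) - 418904) = -97538/(-8/6511 - 418904) = -97538/(-2727483952/6511) = -97538*(-6511/2727483952) = 317534959/1363741976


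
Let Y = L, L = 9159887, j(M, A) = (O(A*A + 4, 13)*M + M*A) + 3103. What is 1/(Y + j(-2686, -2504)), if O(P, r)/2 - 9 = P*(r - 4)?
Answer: -1/303127086574 ≈ -3.2989e-12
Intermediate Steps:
O(P, r) = 18 + 2*P*(-4 + r) (O(P, r) = 18 + 2*(P*(r - 4)) = 18 + 2*(P*(-4 + r)) = 18 + 2*P*(-4 + r))
j(M, A) = 3103 + A*M + M*(90 + 18*A²) (j(M, A) = ((18 - 8*(A*A + 4) + 2*(A*A + 4)*13)*M + M*A) + 3103 = ((18 - 8*(A² + 4) + 2*(A² + 4)*13)*M + A*M) + 3103 = ((18 - 8*(4 + A²) + 2*(4 + A²)*13)*M + A*M) + 3103 = ((18 + (-32 - 8*A²) + (104 + 26*A²))*M + A*M) + 3103 = ((90 + 18*A²)*M + A*M) + 3103 = (M*(90 + 18*A²) + A*M) + 3103 = (A*M + M*(90 + 18*A²)) + 3103 = 3103 + A*M + M*(90 + 18*A²))
Y = 9159887
1/(Y + j(-2686, -2504)) = 1/(9159887 + (3103 - 2504*(-2686) + 18*(-2686)*(5 + (-2504)²))) = 1/(9159887 + (3103 + 6725744 + 18*(-2686)*(5 + 6270016))) = 1/(9159887 + (3103 + 6725744 + 18*(-2686)*6270021)) = 1/(9159887 + (3103 + 6725744 - 303142975308)) = 1/(9159887 - 303136246461) = 1/(-303127086574) = -1/303127086574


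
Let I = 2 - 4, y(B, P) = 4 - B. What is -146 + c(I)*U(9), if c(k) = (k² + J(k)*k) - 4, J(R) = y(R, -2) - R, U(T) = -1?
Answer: -130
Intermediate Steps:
I = -2
J(R) = 4 - 2*R (J(R) = (4 - R) - R = 4 - 2*R)
c(k) = -4 + k² + k*(4 - 2*k) (c(k) = (k² + (4 - 2*k)*k) - 4 = (k² + k*(4 - 2*k)) - 4 = -4 + k² + k*(4 - 2*k))
-146 + c(I)*U(9) = -146 + (-4 - 1*(-2)² + 4*(-2))*(-1) = -146 + (-4 - 1*4 - 8)*(-1) = -146 + (-4 - 4 - 8)*(-1) = -146 - 16*(-1) = -146 + 16 = -130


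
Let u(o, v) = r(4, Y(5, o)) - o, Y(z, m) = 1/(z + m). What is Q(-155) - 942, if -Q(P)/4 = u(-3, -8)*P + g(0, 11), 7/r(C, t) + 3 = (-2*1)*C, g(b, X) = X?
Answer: 5274/11 ≈ 479.45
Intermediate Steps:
Y(z, m) = 1/(m + z)
r(C, t) = 7/(-3 - 2*C) (r(C, t) = 7/(-3 + (-2*1)*C) = 7/(-3 - 2*C))
u(o, v) = -7/11 - o (u(o, v) = -7/(3 + 2*4) - o = -7/(3 + 8) - o = -7/11 - o)
Q(P) = -44 - 104*P/11 (Q(P) = -4*((-7/11 - 1*(-3))*P + 11) = -4*((-7/11 + 3)*P + 11) = -4*(26*P/11 + 11) = -4*(11 + 26*P/11) = -44 - 104*P/11)
Q(-155) - 942 = (-44 - 104/11*(-155)) - 942 = (-44 + 16120/11) - 942 = 15636/11 - 942 = 5274/11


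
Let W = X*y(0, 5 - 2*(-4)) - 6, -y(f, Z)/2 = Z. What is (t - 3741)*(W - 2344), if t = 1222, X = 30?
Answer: 7884470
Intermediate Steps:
y(f, Z) = -2*Z
W = -786 (W = 30*(-2*(5 - 2*(-4))) - 6 = 30*(-2*(5 + 8)) - 6 = 30*(-2*13) - 6 = 30*(-26) - 6 = -780 - 6 = -786)
(t - 3741)*(W - 2344) = (1222 - 3741)*(-786 - 2344) = -2519*(-3130) = 7884470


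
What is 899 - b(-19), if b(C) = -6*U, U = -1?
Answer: 893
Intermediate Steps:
b(C) = 6 (b(C) = -6*(-1) = 6)
899 - b(-19) = 899 - 1*6 = 899 - 6 = 893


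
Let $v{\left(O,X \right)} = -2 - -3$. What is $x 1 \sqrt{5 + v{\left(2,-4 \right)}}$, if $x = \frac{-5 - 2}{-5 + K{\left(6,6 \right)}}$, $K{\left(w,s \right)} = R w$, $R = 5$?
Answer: $- \frac{7 \sqrt{6}}{25} \approx -0.68586$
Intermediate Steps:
$v{\left(O,X \right)} = 1$ ($v{\left(O,X \right)} = -2 + 3 = 1$)
$K{\left(w,s \right)} = 5 w$
$x = - \frac{7}{25}$ ($x = \frac{-5 - 2}{-5 + 5 \cdot 6} = \frac{-5 - 2}{-5 + 30} = - \frac{7}{25} \approx -0.28$)
$x 1 \sqrt{5 + v{\left(2,-4 \right)}} = \left(- \frac{7}{25}\right) 1 \sqrt{5 + 1} = - \frac{7 \sqrt{6}}{25}$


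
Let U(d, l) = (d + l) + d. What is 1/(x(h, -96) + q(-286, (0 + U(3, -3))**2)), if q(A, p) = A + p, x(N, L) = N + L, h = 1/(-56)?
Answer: -56/20889 ≈ -0.0026808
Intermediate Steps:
h = -1/56 ≈ -0.017857
U(d, l) = l + 2*d
x(N, L) = L + N
1/(x(h, -96) + q(-286, (0 + U(3, -3))**2)) = 1/((-96 - 1/56) + (-286 + (0 + (-3 + 2*3))**2)) = 1/(-5377/56 + (-286 + (0 + (-3 + 6))**2)) = 1/(-5377/56 + (-286 + (0 + 3)**2)) = 1/(-5377/56 + (-286 + 3**2)) = 1/(-5377/56 + (-286 + 9)) = 1/(-5377/56 - 277) = 1/(-20889/56) = -56/20889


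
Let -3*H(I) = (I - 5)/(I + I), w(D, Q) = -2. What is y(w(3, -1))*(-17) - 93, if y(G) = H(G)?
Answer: -997/12 ≈ -83.083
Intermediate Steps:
H(I) = -(-5 + I)/(6*I) (H(I) = -(I - 5)/(3*(I + I)) = -(-5 + I)/(3*(2*I)) = -(-5 + I)*1/(2*I)/3 = -(-5 + I)/(6*I))
y(G) = (5 - G)/(6*G)
y(w(3, -1))*(-17) - 93 = ((⅙)*(5 - 1*(-2))/(-2))*(-17) - 93 = ((⅙)*(-½)*(5 + 2))*(-17) - 93 = ((⅙)*(-½)*7)*(-17) - 93 = -7/12*(-17) - 93 = 119/12 - 93 = -997/12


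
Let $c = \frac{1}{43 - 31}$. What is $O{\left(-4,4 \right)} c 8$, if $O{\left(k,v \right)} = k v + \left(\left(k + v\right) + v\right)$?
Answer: $-8$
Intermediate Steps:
$O{\left(k,v \right)} = k + 2 v + k v$ ($O{\left(k,v \right)} = k v + \left(k + 2 v\right) = k + 2 v + k v$)
$c = \frac{1}{12} \approx 0.083333$
$O{\left(-4,4 \right)} c 8 = \left(-4 + 2 \cdot 4 - 16\right) \frac{1}{12} \cdot 8 = \left(-4 + 8 - 16\right) \frac{1}{12} \cdot 8 = \left(-12\right) \frac{1}{12} \cdot 8 = \left(-1\right) 8 = -8$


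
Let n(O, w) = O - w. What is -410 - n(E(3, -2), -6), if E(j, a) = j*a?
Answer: -410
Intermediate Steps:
E(j, a) = a*j
-410 - n(E(3, -2), -6) = -410 - (-2*3 - 1*(-6)) = -410 - (-6 + 6) = -410 - 1*0 = -410 + 0 = -410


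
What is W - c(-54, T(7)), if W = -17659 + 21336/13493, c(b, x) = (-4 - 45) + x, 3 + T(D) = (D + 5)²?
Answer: -239492907/13493 ≈ -17749.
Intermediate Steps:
T(D) = -3 + (5 + D)² (T(D) = -3 + (D + 5)² = -3 + (5 + D)²)
c(b, x) = -49 + x
W = -238251551/13493 (W = -17659 + 21336*(1/13493) = -17659 + 21336/13493 = -238251551/13493 ≈ -17657.)
W - c(-54, T(7)) = -238251551/13493 - (-49 + (-3 + (5 + 7)²)) = -238251551/13493 - (-49 + (-3 + 12²)) = -238251551/13493 - (-49 + (-3 + 144)) = -238251551/13493 - (-49 + 141) = -238251551/13493 - 1*92 = -238251551/13493 - 92 = -239492907/13493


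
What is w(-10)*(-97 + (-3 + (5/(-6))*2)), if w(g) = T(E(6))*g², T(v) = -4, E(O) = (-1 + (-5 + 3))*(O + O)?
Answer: 122000/3 ≈ 40667.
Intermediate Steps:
E(O) = -6*O (E(O) = (-1 - 2)*(2*O) = -6*O)
w(g) = -4*g²
w(-10)*(-97 + (-3 + (5/(-6))*2)) = (-4*(-10)²)*(-97 + (-3 + (5/(-6))*2)) = (-4*100)*(-97 + (-3 + (5*(-⅙))*2)) = -400*(-97 + (-3 - ⅚*2)) = -400*(-97 + (-3 - 5/3)) = -400*(-97 - 14/3) = -400*(-305/3) = 122000/3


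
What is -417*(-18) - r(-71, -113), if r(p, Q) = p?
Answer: 7577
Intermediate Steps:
-417*(-18) - r(-71, -113) = -417*(-18) - 1*(-71) = 7506 + 71 = 7577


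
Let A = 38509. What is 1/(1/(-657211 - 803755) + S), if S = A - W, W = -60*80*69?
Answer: 1460966/540132278893 ≈ 2.7048e-6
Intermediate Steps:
W = -331200 (W = -4800*69 = -331200)
S = 369709 (S = 38509 - 1*(-331200) = 38509 + 331200 = 369709)
1/(1/(-657211 - 803755) + S) = 1/(1/(-657211 - 803755) + 369709) = 1/(1/(-1460966) + 369709) = 1/(-1/1460966 + 369709) = 1/(540132278893/1460966) = 1460966/540132278893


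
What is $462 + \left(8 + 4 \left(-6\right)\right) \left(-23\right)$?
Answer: $830$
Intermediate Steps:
$462 + \left(8 + 4 \left(-6\right)\right) \left(-23\right) = 462 + \left(8 - 24\right) \left(-23\right) = 462 - -368 = 462 + 368 = 830$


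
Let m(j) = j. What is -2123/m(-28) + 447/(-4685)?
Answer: 9933739/131180 ≈ 75.726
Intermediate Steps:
-2123/m(-28) + 447/(-4685) = -2123/(-28) + 447/(-4685) = -2123*(-1/28) + 447*(-1/4685) = 2123/28 - 447/4685 = 9933739/131180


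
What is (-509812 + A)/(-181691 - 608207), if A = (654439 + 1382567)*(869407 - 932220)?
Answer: 63975483845/394949 ≈ 1.6198e+5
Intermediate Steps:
A = -127950457878 (A = 2037006*(-62813) = -127950457878)
(-509812 + A)/(-181691 - 608207) = (-509812 - 127950457878)/(-181691 - 608207) = -127950967690/(-789898) = -127950967690*(-1/789898) = 63975483845/394949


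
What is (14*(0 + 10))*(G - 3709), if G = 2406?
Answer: -182420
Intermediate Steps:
(14*(0 + 10))*(G - 3709) = (14*(0 + 10))*(2406 - 3709) = (14*10)*(-1303) = 140*(-1303) = -182420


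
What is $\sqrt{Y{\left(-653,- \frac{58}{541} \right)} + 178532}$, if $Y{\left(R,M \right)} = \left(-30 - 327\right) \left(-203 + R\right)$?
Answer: $2 \sqrt{121031} \approx 695.79$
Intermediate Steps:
$Y{\left(R,M \right)} = 72471 - 357 R$ ($Y{\left(R,M \right)} = - 357 \left(-203 + R\right) = 72471 - 357 R$)
$\sqrt{Y{\left(-653,- \frac{58}{541} \right)} + 178532} = \sqrt{\left(72471 - -233121\right) + 178532} = \sqrt{\left(72471 + 233121\right) + 178532} = \sqrt{305592 + 178532} = \sqrt{484124} = 2 \sqrt{121031}$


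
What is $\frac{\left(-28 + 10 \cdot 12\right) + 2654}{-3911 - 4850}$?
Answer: $- \frac{2746}{8761} \approx -0.31343$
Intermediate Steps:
$\frac{\left(-28 + 10 \cdot 12\right) + 2654}{-3911 - 4850} = \frac{\left(-28 + 120\right) + 2654}{-8761} = \left(92 + 2654\right) \left(- \frac{1}{8761}\right) = 2746 \left(- \frac{1}{8761}\right) = - \frac{2746}{8761}$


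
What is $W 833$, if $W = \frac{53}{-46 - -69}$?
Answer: $\frac{44149}{23} \approx 1919.5$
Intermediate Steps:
$W = \frac{53}{23}$ ($W = \frac{53}{-46 + 69} = \frac{53}{23} \approx 2.3043$)
$W 833 = \frac{53}{23} \cdot 833 = \frac{44149}{23}$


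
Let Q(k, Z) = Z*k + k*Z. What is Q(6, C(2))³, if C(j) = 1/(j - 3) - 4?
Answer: -216000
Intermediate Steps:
C(j) = -4 + 1/(-3 + j) (C(j) = 1/(-3 + j) - 4 = -4 + 1/(-3 + j))
Q(k, Z) = 2*Z*k (Q(k, Z) = Z*k + Z*k = 2*Z*k)
Q(6, C(2))³ = (2*((13 - 4*2)/(-3 + 2))*6)³ = (2*((13 - 8)/(-1))*6)³ = (2*(-1*5)*6)³ = (2*(-5)*6)³ = (-60)³ = -216000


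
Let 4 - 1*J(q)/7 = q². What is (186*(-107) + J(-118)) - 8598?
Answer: -125940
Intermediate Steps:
J(q) = 28 - 7*q²
(186*(-107) + J(-118)) - 8598 = (186*(-107) + (28 - 7*(-118)²)) - 8598 = (-19902 + (28 - 7*13924)) - 8598 = (-19902 + (28 - 97468)) - 8598 = (-19902 - 97440) - 8598 = -117342 - 8598 = -125940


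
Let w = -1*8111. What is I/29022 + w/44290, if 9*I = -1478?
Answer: -1092018799/5784229710 ≈ -0.18879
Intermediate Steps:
I = -1478/9 (I = (1/9)*(-1478) = -1478/9 ≈ -164.22)
w = -8111
I/29022 + w/44290 = -1478/9/29022 - 8111/44290 = -1478/9*1/29022 - 8111*1/44290 = -739/130599 - 8111/44290 = -1092018799/5784229710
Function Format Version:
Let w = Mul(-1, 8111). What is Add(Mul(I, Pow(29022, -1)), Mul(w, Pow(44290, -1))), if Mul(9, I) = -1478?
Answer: Rational(-1092018799, 5784229710) ≈ -0.18879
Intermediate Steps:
I = Rational(-1478, 9) (I = Mul(Rational(1, 9), -1478) = Rational(-1478, 9) ≈ -164.22)
w = -8111
Add(Mul(I, Pow(29022, -1)), Mul(w, Pow(44290, -1))) = Add(Mul(Rational(-1478, 9), Pow(29022, -1)), Mul(-8111, Pow(44290, -1))) = Add(Mul(Rational(-1478, 9), Rational(1, 29022)), Mul(-8111, Rational(1, 44290))) = Add(Rational(-739, 130599), Rational(-8111, 44290)) = Rational(-1092018799, 5784229710)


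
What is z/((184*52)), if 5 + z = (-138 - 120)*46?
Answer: -11873/9568 ≈ -1.2409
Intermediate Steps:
z = -11873 (z = -5 + (-138 - 120)*46 = -5 - 258*46 = -5 - 11868 = -11873)
z/((184*52)) = -11873/(184*52) = -11873/9568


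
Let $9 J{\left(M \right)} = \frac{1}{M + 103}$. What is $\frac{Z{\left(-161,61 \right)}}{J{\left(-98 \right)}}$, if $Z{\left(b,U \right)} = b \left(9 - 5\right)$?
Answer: $-28980$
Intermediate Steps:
$Z{\left(b,U \right)} = 4 b$ ($Z{\left(b,U \right)} = b 4 = 4 b$)
$J{\left(M \right)} = \frac{1}{9 \left(103 + M\right)}$ ($J{\left(M \right)} = \frac{1}{9 \left(M + 103\right)} = \frac{1}{9 \left(103 + M\right)}$)
$\frac{Z{\left(-161,61 \right)}}{J{\left(-98 \right)}} = \frac{4 \left(-161\right)}{\frac{1}{9} \frac{1}{103 - 98}} = - \frac{644}{\frac{1}{9} \cdot \frac{1}{5}} = - 644 \frac{1}{\frac{1}{45}} = \left(-644\right) 45 = -28980$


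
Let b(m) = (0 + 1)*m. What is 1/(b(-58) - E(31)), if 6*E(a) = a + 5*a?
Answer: -1/89 ≈ -0.011236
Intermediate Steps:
E(a) = a (E(a) = (a + 5*a)/6 = (6*a)/6 = a)
b(m) = m (b(m) = 1*m = m)
1/(b(-58) - E(31)) = 1/(-58 - 1*31) = 1/(-58 - 31) = 1/(-89) = -1/89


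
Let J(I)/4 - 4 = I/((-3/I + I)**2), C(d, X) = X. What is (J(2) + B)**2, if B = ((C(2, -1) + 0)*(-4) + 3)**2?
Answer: 9409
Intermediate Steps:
J(I) = 16 + 4*I/(I - 3/I)**2 (J(I) = 16 + 4*(I/((-3/I + I)**2)) = 16 + 4*(I/((I - 3/I)**2)) = 16 + 4*(I/(I - 3/I)**2) = 16 + 4*I/(I - 3/I)**2)
B = 49 (B = ((-1 + 0)*(-4) + 3)**2 = (-1*(-4) + 3)**2 = (4 + 3)**2 = 7**2 = 49)
(J(2) + B)**2 = ((16 + 4*2**3/(-3 + 2**2)**2) + 49)**2 = ((16 + 4*8/(-3 + 4)**2) + 49)**2 = ((16 + 4*8/1**2) + 49)**2 = ((16 + 4*8*1) + 49)**2 = ((16 + 32) + 49)**2 = (48 + 49)**2 = 97**2 = 9409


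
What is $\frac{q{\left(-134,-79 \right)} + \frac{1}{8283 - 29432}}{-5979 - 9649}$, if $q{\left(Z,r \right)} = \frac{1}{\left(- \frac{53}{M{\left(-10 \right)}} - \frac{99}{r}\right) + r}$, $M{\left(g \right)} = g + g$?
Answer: $\frac{33534073}{39216782817516} \approx 8.551 \cdot 10^{-7}$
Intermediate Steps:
$M{\left(g \right)} = 2 g$
$q{\left(Z,r \right)} = \frac{1}{\frac{53}{20} + r - \frac{99}{r}}$ ($q{\left(Z,r \right)} = \frac{1}{\left(- \frac{53}{2 \left(-10\right)} - \frac{99}{r}\right) + r} = \frac{1}{\left(- \frac{53}{-20} - \frac{99}{r}\right) + r} = \frac{1}{\left(\left(-53\right) \left(- \frac{1}{20}\right) - \frac{99}{r}\right) + r} = \frac{1}{\left(\frac{53}{20} - \frac{99}{r}\right) + r} = \frac{1}{\frac{53}{20} + r - \frac{99}{r}}$)
$\frac{q{\left(-134,-79 \right)} + \frac{1}{8283 - 29432}}{-5979 - 9649} = \frac{20 \left(-79\right) \frac{1}{-1980 + 20 \left(-79\right)^{2} + 53 \left(-79\right)} + \frac{1}{8283 - 29432}}{-5979 - 9649} = \frac{20 \left(-79\right) \frac{1}{-1980 + 20 \cdot 6241 - 4187} + \frac{1}{-21149}}{-15628} = \left(20 \left(-79\right) \frac{1}{-1980 + 124820 - 4187} - \frac{1}{21149}\right) \left(- \frac{1}{15628}\right) = \left(20 \left(-79\right) \frac{1}{118653} - \frac{1}{21149}\right) \left(- \frac{1}{15628}\right) = \left(- \frac{1580}{118653} - \frac{1}{21149}\right) \left(- \frac{1}{15628}\right) = \left(- \frac{33534073}{2509392297}\right) \left(- \frac{1}{15628}\right) = \frac{33534073}{39216782817516}$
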